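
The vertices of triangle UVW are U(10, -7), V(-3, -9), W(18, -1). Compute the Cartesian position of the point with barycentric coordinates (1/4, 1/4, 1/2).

(43/4, -9/2)

P = (1/4)·U + (1/4)·V + (1/2)·W.
x-coordinate: (1/4)·10 + (1/4)·(-3) + (1/2)·18 = 43/4.
y-coordinate: (1/4)·(-7) + (1/4)·(-9) + (1/2)·(-1) = -9/2.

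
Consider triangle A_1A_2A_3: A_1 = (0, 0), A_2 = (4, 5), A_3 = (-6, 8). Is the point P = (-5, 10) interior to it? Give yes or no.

Barycentric coordinates of P: (-23/62, 10/31, 65/62).
The three coordinates are negative, positive, positive; a point is interior exactly when all three are positive.

no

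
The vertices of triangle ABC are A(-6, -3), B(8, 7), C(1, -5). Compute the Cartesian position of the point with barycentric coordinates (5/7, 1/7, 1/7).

P = (5/7)·A + (1/7)·B + (1/7)·C.
x-coordinate: (5/7)·(-6) + (1/7)·8 + (1/7)·1 = -3.
y-coordinate: (5/7)·(-3) + (1/7)·7 + (1/7)·(-5) = -13/7.

(-3, -13/7)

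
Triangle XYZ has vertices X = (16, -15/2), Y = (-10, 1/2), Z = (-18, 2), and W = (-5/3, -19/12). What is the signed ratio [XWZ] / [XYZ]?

[XYZ] = ½·(16·(1/2−2) + (-10)·(2−(-15/2)) + (-18)·(-15/2−(1/2))) = ½·(-24 − 95 + 144) = 25/2.
[XWZ] = ½·(16·(-19/12−2) + (-5/3)·(2−(-15/2)) + (-18)·(-15/2−(-19/12))) = ½·(-172/3 − 95/6 + 213/2) = 50/3, so the ratio is (50/3)/(25/2) = 4/3.

4/3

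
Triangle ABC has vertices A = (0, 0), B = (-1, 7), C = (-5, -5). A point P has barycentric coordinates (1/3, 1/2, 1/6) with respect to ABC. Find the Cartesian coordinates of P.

(-4/3, 8/3)

P = (1/3)·A + (1/2)·B + (1/6)·C.
x-coordinate: (1/3)·0 + (1/2)·(-1) + (1/6)·(-5) = -4/3.
y-coordinate: (1/3)·0 + (1/2)·7 + (1/6)·(-5) = 8/3.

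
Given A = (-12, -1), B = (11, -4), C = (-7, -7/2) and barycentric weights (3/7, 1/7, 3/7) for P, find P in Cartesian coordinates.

P = (3/7)·A + (1/7)·B + (3/7)·C.
x-coordinate: (3/7)·(-12) + (1/7)·11 + (3/7)·(-7) = -46/7.
y-coordinate: (3/7)·(-1) + (1/7)·(-4) + (3/7)·(-7/2) = -5/2.

(-46/7, -5/2)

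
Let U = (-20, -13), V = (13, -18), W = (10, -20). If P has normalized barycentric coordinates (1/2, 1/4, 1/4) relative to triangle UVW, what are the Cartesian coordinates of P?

(-17/4, -16)

P = (1/2)·U + (1/4)·V + (1/4)·W.
x-coordinate: (1/2)·(-20) + (1/4)·13 + (1/4)·10 = -17/4.
y-coordinate: (1/2)·(-13) + (1/4)·(-18) + (1/4)·(-20) = -16.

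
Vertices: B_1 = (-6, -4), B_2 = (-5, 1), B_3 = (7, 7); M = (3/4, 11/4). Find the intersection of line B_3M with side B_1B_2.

Barycentric coordinates of M with respect to B_1B_2B_3: (1/4, 1/4, 1/2).
On side B_1B_2 the B_3-coordinate is zero; dropping M's B_3-weight 1/2 and renormalizing the remaining 1/4 : 1/4 gives weights 1/2, 1/2 on B_1, B_2.
N = (1/2)·(-6, -4) + (1/2)·(-5, 1) = (-11/2, -3/2).

(-11/2, -3/2)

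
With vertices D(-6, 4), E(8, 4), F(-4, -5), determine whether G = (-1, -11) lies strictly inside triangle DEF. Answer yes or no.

no

Barycentric coordinates of G: (-11/14, 5/42, 5/3).
The three coordinates are negative, positive, positive; a point is interior exactly when all three are positive.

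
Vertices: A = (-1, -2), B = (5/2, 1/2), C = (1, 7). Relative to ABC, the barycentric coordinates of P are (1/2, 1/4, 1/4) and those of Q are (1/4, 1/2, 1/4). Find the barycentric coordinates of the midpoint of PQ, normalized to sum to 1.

(3/8, 3/8, 1/4)

Since both coordinate triples sum to 1, the midpoint's barycentrics are the componentwise average.
(1/2+1/4)/2 = 3/8; similarly 3/8 and 1/4.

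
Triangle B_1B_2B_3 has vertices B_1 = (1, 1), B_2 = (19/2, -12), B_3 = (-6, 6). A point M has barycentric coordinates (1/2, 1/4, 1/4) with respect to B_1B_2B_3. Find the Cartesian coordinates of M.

(11/8, -1)

M = (1/2)·B_1 + (1/4)·B_2 + (1/4)·B_3.
x-coordinate: (1/2)·1 + (1/4)·(19/2) + (1/4)·(-6) = 11/8.
y-coordinate: (1/2)·1 + (1/4)·(-12) + (1/4)·6 = -1.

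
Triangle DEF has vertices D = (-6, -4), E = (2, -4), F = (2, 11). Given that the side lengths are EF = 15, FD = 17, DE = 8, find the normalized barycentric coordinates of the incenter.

(3/8, 17/40, 1/5)

The incenter has barycentric coordinates proportional to the opposite side lengths: (15 : 17 : 8).
Normalizing by 15+17+8 = 40 gives (3/8, 17/40, 1/5).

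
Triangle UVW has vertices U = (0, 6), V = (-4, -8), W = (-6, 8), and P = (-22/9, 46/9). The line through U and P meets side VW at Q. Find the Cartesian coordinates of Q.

(-11/2, 4)

Barycentric coordinates of P with respect to UVW: (5/9, 1/9, 1/3).
On side VW the U-coordinate is zero; dropping P's U-weight 5/9 and renormalizing the remaining 1/9 : 1/3 gives weights 1/4, 3/4 on V, W.
Q = (1/4)·(-4, -8) + (3/4)·(-6, 8) = (-11/2, 4).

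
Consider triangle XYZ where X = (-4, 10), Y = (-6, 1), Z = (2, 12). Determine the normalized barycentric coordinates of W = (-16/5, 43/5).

(3/5, 1/5, 1/5)

Signed area of the reference triangle: [XYZ] = ½·((-4)·(1−12) + (-6)·(12−10) + 2·(10−1)) = ½·(44 − 12 + 18) = 25.
[WYZ] = ½·((-16/5)·(1−12) + (-6)·(12−(43/5)) + 2·(43/5−1)) = ½·(176/5 − 102/5 + 76/5) = 15, so the X-coordinate is 15/25 = 3/5.
[XWZ] = ½·((-4)·(43/5−12) + (-16/5)·(12−10) + 2·(10−(43/5))) = ½·(68/5 − 32/5 + 14/5) = 5, so the Y-coordinate is 1/5.
[XYW] = ½·((-4)·(1−(43/5)) + (-6)·(43/5−10) + (-16/5)·(10−1)) = ½·(152/5 + 42/5 − 144/5) = 5, so the Z-coordinate is 1/5.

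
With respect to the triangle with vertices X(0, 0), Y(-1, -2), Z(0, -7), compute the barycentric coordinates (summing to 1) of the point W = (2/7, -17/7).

(6/7, -2/7, 3/7)

Signed area of the reference triangle: [XYZ] = ½·(0·(-2−(-7)) + (-1)·(-7−0) + 0·(0−(-2))) = ½·(0 + 7 + 0) = 7/2.
[WYZ] = ½·((2/7)·(-2−(-7)) + (-1)·(-7−(-17/7)) + 0·(-17/7−(-2))) = ½·(10/7 + 32/7 + 0) = 3, so the X-coordinate is 3/(7/2) = 6/7.
[XWZ] = ½·(0·(-17/7−(-7)) + (2/7)·(-7−0) + 0·(0−(-17/7))) = ½·(0 − 2 + 0) = -1, so the Y-coordinate is -2/7.
[XYW] = ½·(0·(-2−(-17/7)) + (-1)·(-17/7−0) + (2/7)·(0−(-2))) = ½·(0 + 17/7 + 4/7) = 3/2, so the Z-coordinate is 3/7.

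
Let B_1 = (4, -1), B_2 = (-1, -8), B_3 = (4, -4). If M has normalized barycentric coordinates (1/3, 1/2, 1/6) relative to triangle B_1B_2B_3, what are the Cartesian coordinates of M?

M = (1/3)·B_1 + (1/2)·B_2 + (1/6)·B_3.
x-coordinate: (1/3)·4 + (1/2)·(-1) + (1/6)·4 = 3/2.
y-coordinate: (1/3)·(-1) + (1/2)·(-8) + (1/6)·(-4) = -5.

(3/2, -5)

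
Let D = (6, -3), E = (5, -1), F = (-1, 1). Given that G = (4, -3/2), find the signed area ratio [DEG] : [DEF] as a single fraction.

1/4

[DEF] = ½·(6·(-1−1) + 5·(1−(-3)) + (-1)·(-3−(-1))) = ½·(-12 + 20 + 2) = 5.
[DEG] = ½·(6·(-1−(-3/2)) + 5·(-3/2−(-3)) + 4·(-3−(-1))) = ½·(3 + 15/2 − 8) = 5/4, so the ratio is (5/4)/5 = 1/4.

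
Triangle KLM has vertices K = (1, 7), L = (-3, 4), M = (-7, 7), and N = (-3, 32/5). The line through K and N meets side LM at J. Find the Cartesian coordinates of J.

(-17/3, 6)

Barycentric coordinates of N with respect to KLM: (2/5, 1/5, 2/5).
On side LM the K-coordinate is zero; dropping N's K-weight 2/5 and renormalizing the remaining 1/5 : 2/5 gives weights 1/3, 2/3 on L, M.
J = (1/3)·(-3, 4) + (2/3)·(-7, 7) = (-17/3, 6).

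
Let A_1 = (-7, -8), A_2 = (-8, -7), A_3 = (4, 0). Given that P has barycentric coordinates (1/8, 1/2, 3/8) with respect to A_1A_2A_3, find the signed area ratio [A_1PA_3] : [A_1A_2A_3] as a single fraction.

1/2

The signed ratio [A_1PA_3]/[A_1A_2A_3] equals the barycentric coordinate of P at vertex A_2, which is 1/2.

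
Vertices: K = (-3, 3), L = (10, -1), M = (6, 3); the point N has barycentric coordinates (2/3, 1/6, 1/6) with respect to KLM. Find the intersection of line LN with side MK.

Line LN meets MK where the L-coordinate vanishes; zeroing N's L-weight and renormalizing leaves M, K-weights 1/6 : 2/3 → (1/5, 4/5).
So J = (1/5)·M + (4/5)·K = (-6/5, 3).

(-6/5, 3)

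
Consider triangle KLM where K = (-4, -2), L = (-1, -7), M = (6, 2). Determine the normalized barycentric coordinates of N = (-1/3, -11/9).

(5/9, 1/9, 1/3)

Signed area of the reference triangle: [KLM] = ½·((-4)·(-7−2) + (-1)·(2−(-2)) + 6·(-2−(-7))) = ½·(36 − 4 + 30) = 31.
[NLM] = ½·((-1/3)·(-7−2) + (-1)·(2−(-11/9)) + 6·(-11/9−(-7))) = ½·(3 − 29/9 + 104/3) = 155/9, so the K-coordinate is (155/9)/31 = 5/9.
[KNM] = ½·((-4)·(-11/9−2) + (-1/3)·(2−(-2)) + 6·(-2−(-11/9))) = ½·(116/9 − 4/3 − 14/3) = 31/9, so the L-coordinate is 1/9.
[KLN] = ½·((-4)·(-7−(-11/9)) + (-1)·(-11/9−(-2)) + (-1/3)·(-2−(-7))) = ½·(208/9 − 7/9 − 5/3) = 31/3, so the M-coordinate is 1/3.
Check: 5/9 + 1/9 + 1/3 = 1.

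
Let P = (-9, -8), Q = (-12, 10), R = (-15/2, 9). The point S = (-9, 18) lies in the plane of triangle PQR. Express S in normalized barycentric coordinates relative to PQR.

Signed area of the reference triangle: [PQR] = ½·((-9)·(10−9) + (-12)·(9−(-8)) + (-15/2)·(-8−10)) = ½·(-9 − 204 + 135) = -39.
[SQR] = ½·((-9)·(10−9) + (-12)·(9−18) + (-15/2)·(18−10)) = ½·(-9 + 108 − 60) = 39/2, so the P-coordinate is (39/2)/(-39) = -1/2.
[PSR] = ½·((-9)·(18−9) + (-9)·(9−(-8)) + (-15/2)·(-8−18)) = ½·(-81 − 153 + 195) = -39/2, so the Q-coordinate is 1/2.
[PQS] = ½·((-9)·(10−18) + (-12)·(18−(-8)) + (-9)·(-8−10)) = ½·(72 − 312 + 162) = -39, so the R-coordinate is 1.

(-1/2, 1/2, 1)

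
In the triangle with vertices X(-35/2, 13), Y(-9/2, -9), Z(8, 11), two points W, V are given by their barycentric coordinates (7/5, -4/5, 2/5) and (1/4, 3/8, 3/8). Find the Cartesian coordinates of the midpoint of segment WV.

(-1661/160, 169/10)

Barycentric coordinates of the midpoint are the average: (33/40, -17/80, 31/80).
Converting: (33/40)·X + (-17/80)·Y + (31/80)·Z = (-1661/160, 169/10).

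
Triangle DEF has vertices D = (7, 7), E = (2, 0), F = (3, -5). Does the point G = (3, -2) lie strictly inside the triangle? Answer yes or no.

yes

Barycentric coordinates of G: (3/32, 3/8, 17/32).
The three coordinates are positive, positive, positive; a point is interior exactly when all three are positive.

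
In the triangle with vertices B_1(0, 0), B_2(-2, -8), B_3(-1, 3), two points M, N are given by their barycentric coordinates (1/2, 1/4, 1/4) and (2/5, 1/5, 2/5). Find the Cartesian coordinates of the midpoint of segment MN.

Barycentric coordinates of the midpoint are the average: (9/20, 9/40, 13/40).
Converting: (9/20)·B_1 + (9/40)·B_2 + (13/40)·B_3 = (-31/40, -33/40).

(-31/40, -33/40)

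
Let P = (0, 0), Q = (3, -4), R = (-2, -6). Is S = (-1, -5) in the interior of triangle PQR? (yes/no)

yes

Barycentric coordinates of S: (3/26, 2/13, 19/26).
The three coordinates are positive, positive, positive; a point is interior exactly when all three are positive.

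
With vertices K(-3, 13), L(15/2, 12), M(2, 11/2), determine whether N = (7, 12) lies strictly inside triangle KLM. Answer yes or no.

Barycentric coordinates of N: (13/295, 56/59, 2/295).
The three coordinates are positive, positive, positive; a point is interior exactly when all three are positive.

yes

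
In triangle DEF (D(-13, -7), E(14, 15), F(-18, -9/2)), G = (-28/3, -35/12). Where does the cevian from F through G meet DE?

Barycentric coordinates of G with respect to DEF: (2/3, 1/6, 1/6).
On side DE the F-coordinate is zero; dropping G's F-weight 1/6 and renormalizing the remaining 2/3 : 1/6 gives weights 4/5, 1/5 on D, E.
H = (4/5)·(-13, -7) + (1/5)·(14, 15) = (-38/5, -13/5).

(-38/5, -13/5)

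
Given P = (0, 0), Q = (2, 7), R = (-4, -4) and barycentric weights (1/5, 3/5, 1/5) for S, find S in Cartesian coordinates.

S = (1/5)·P + (3/5)·Q + (1/5)·R.
x-coordinate: (1/5)·0 + (3/5)·2 + (1/5)·(-4) = 2/5.
y-coordinate: (1/5)·0 + (3/5)·7 + (1/5)·(-4) = 17/5.

(2/5, 17/5)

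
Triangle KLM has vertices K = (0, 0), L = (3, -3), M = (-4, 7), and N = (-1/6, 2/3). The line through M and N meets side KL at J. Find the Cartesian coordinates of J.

Barycentric coordinates of N with respect to KLM: (2/3, 1/6, 1/6).
On side KL the M-coordinate is zero; dropping N's M-weight 1/6 and renormalizing the remaining 2/3 : 1/6 gives weights 4/5, 1/5 on K, L.
J = (4/5)·(0, 0) + (1/5)·(3, -3) = (3/5, -3/5).

(3/5, -3/5)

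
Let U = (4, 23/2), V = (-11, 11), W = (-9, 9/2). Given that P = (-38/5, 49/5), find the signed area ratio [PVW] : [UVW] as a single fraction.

1/5

[UVW] = ½·(4·(11−(9/2)) + (-11)·(9/2−(23/2)) + (-9)·(23/2−11)) = ½·(26 + 77 − 9/2) = 197/4.
[PVW] = ½·((-38/5)·(11−(9/2)) + (-11)·(9/2−(49/5)) + (-9)·(49/5−11)) = ½·(-247/5 + 583/10 + 54/5) = 197/20, so the ratio is (197/20)/(197/4) = 1/5.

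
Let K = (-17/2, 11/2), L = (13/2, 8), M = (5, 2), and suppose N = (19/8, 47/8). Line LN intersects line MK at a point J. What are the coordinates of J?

Barycentric coordinates of N with respect to KLM: (1/4, 1/2, 1/4).
On side MK the L-coordinate is zero; dropping N's L-weight 1/2 and renormalizing the remaining 1/4 : 1/4 gives weights 1/2, 1/2 on M, K.
J = (1/2)·(5, 2) + (1/2)·(-17/2, 11/2) = (-7/4, 15/4).

(-7/4, 15/4)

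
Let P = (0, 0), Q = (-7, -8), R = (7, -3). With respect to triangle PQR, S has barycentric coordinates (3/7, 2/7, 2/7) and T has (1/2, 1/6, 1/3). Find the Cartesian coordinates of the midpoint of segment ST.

Barycentric coordinates of the midpoint are the average: (13/28, 19/84, 13/42).
Converting: (13/28)·P + (19/84)·Q + (13/42)·R = (7/12, -115/42).

(7/12, -115/42)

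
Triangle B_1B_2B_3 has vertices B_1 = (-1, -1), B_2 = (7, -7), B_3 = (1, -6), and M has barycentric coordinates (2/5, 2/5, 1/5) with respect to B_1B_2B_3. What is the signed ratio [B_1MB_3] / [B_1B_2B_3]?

2/5

The signed ratio [B_1MB_3]/[B_1B_2B_3] equals the barycentric coordinate of M at vertex B_2, which is 2/5.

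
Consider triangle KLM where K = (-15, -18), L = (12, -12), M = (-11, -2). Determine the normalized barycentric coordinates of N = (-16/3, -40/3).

(1/2, 1/3, 1/6)

Signed area of the reference triangle: [KLM] = ½·((-15)·(-12−(-2)) + 12·(-2−(-18)) + (-11)·(-18−(-12))) = ½·(150 + 192 + 66) = 204.
[NLM] = ½·((-16/3)·(-12−(-2)) + 12·(-2−(-40/3)) + (-11)·(-40/3−(-12))) = ½·(160/3 + 136 + 44/3) = 102, so the K-coordinate is 102/204 = 1/2.
[KNM] = ½·((-15)·(-40/3−(-2)) + (-16/3)·(-2−(-18)) + (-11)·(-18−(-40/3))) = ½·(170 − 256/3 + 154/3) = 68, so the L-coordinate is 1/3.
[KLN] = ½·((-15)·(-12−(-40/3)) + 12·(-40/3−(-18)) + (-16/3)·(-18−(-12))) = ½·(-20 + 56 + 32) = 34, so the M-coordinate is 1/6.
Check: 1/2 + 1/3 + 1/6 = 1.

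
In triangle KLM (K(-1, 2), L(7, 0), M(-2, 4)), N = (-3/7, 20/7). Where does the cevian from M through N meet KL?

(5/3, 4/3)

Barycentric coordinates of N with respect to KLM: (2/7, 1/7, 4/7).
On side KL the M-coordinate is zero; dropping N's M-weight 4/7 and renormalizing the remaining 2/7 : 1/7 gives weights 2/3, 1/3 on K, L.
J = (2/3)·(-1, 2) + (1/3)·(7, 0) = (5/3, 4/3).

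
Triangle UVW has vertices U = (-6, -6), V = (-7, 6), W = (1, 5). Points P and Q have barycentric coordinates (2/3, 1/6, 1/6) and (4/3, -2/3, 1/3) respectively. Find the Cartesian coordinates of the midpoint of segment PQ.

(-4, -25/4)

Barycentric coordinates of the midpoint are the average: (1, -1/4, 1/4).
Converting: 1·U + (-1/4)·V + (1/4)·W = (-4, -25/4).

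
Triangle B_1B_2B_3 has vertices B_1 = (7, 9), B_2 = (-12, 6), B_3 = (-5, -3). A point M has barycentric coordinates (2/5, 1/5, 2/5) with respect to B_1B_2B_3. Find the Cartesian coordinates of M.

M = (2/5)·B_1 + (1/5)·B_2 + (2/5)·B_3.
x-coordinate: (2/5)·7 + (1/5)·(-12) + (2/5)·(-5) = -8/5.
y-coordinate: (2/5)·9 + (1/5)·6 + (2/5)·(-3) = 18/5.

(-8/5, 18/5)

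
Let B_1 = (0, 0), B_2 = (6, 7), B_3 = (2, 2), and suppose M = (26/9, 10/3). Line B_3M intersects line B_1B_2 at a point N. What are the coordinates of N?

Barycentric coordinates of M with respect to B_1B_2B_3: (4/9, 4/9, 1/9).
On side B_1B_2 the B_3-coordinate is zero; dropping M's B_3-weight 1/9 and renormalizing the remaining 4/9 : 4/9 gives weights 1/2, 1/2 on B_1, B_2.
N = (1/2)·(0, 0) + (1/2)·(6, 7) = (3, 7/2).

(3, 7/2)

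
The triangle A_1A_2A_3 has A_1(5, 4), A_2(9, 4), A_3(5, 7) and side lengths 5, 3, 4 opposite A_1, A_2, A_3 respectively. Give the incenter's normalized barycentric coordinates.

(5/12, 1/4, 1/3)

The incenter has barycentric coordinates proportional to the opposite side lengths: (5 : 3 : 4).
Normalizing by 5+3+4 = 12 gives (5/12, 1/4, 1/3).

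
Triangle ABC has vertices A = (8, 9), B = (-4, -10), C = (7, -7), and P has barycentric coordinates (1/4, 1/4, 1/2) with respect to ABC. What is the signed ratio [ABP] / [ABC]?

The signed ratio [ABP]/[ABC] equals the barycentric coordinate of P at vertex C, which is 1/2.

1/2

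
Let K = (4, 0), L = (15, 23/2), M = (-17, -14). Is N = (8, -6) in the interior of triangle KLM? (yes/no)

no

Barycentric coordinates of N: (109/25, -52/25, -32/25).
The three coordinates are positive, negative, negative; a point is interior exactly when all three are positive.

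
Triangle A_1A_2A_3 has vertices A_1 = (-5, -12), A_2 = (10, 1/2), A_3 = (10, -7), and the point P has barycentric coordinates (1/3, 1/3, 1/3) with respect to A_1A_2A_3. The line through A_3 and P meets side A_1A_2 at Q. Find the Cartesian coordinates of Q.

(5/2, -23/4)

Line A_3P meets A_1A_2 where the A_3-coordinate vanishes; zeroing P's A_3-weight and renormalizing leaves A_1, A_2-weights 1/3 : 1/3 → (1/2, 1/2).
So Q = (1/2)·A_1 + (1/2)·A_2 = (5/2, -23/4).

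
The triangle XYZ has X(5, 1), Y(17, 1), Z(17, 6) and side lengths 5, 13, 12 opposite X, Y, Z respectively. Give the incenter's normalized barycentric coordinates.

(1/6, 13/30, 2/5)

The incenter has barycentric coordinates proportional to the opposite side lengths: (5 : 13 : 12).
Normalizing by 5+13+12 = 30 gives (1/6, 13/30, 2/5).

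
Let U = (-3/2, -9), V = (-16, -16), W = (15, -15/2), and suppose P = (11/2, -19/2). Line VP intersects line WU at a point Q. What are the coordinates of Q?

(87/8, -63/8)

Barycentric coordinates of P with respect to UVW: (1/5, 1/5, 3/5).
On side WU the V-coordinate is zero; dropping P's V-weight 1/5 and renormalizing the remaining 3/5 : 1/5 gives weights 3/4, 1/4 on W, U.
Q = (3/4)·(15, -15/2) + (1/4)·(-3/2, -9) = (87/8, -63/8).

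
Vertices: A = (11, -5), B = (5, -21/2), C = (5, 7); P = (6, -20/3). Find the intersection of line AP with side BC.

(5, -7)

Barycentric coordinates of P with respect to ABC: (1/6, 2/3, 1/6).
On side BC the A-coordinate is zero; dropping P's A-weight 1/6 and renormalizing the remaining 2/3 : 1/6 gives weights 4/5, 1/5 on B, C.
Q = (4/5)·(5, -21/2) + (1/5)·(5, 7) = (5, -7).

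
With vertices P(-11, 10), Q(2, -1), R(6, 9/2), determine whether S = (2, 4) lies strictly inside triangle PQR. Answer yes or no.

Barycentric coordinates of S: (40/231, 61/231, 130/231).
The three coordinates are positive, positive, positive; a point is interior exactly when all three are positive.

yes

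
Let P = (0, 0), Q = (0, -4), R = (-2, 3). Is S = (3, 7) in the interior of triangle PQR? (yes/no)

no

Barycentric coordinates of S: (43/8, -23/8, -3/2).
The three coordinates are positive, negative, negative; a point is interior exactly when all three are positive.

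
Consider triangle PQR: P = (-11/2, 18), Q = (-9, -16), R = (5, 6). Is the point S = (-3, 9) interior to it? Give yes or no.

Barycentric coordinates of S: (218/399, 43/266, 233/798).
The three coordinates are positive, positive, positive; a point is interior exactly when all three are positive.

yes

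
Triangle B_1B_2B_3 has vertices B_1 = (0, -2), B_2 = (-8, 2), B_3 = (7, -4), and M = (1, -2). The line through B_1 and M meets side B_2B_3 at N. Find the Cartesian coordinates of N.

(2, -2)

Barycentric coordinates of M with respect to B_1B_2B_3: (1/2, 1/6, 1/3).
On side B_2B_3 the B_1-coordinate is zero; dropping M's B_1-weight 1/2 and renormalizing the remaining 1/6 : 1/3 gives weights 1/3, 2/3 on B_2, B_3.
N = (1/3)·(-8, 2) + (2/3)·(7, -4) = (2, -2).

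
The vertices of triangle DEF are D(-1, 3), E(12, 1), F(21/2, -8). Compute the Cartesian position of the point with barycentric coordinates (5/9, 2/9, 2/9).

(40/9, 1/9)

G = (5/9)·D + (2/9)·E + (2/9)·F.
x-coordinate: (5/9)·(-1) + (2/9)·12 + (2/9)·(21/2) = 40/9.
y-coordinate: (5/9)·3 + (2/9)·1 + (2/9)·(-8) = 1/9.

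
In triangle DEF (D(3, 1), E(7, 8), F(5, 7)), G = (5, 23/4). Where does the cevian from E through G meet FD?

(13/3, 5)

Barycentric coordinates of G with respect to DEF: (1/4, 1/4, 1/2).
On side FD the E-coordinate is zero; dropping G's E-weight 1/4 and renormalizing the remaining 1/2 : 1/4 gives weights 2/3, 1/3 on F, D.
H = (2/3)·(5, 7) + (1/3)·(3, 1) = (13/3, 5).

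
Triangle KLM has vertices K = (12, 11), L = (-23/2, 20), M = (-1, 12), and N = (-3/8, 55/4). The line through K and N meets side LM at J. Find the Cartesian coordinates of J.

(-9/2, 44/3)

Barycentric coordinates of N with respect to KLM: (1/4, 1/4, 1/2).
On side LM the K-coordinate is zero; dropping N's K-weight 1/4 and renormalizing the remaining 1/4 : 1/2 gives weights 1/3, 2/3 on L, M.
J = (1/3)·(-23/2, 20) + (2/3)·(-1, 12) = (-9/2, 44/3).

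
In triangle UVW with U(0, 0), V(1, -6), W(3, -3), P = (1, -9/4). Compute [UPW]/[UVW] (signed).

1/4

[UVW] = ½·(0·(-6−(-3)) + 1·(-3−0) + 3·(0−(-6))) = ½·(0 − 3 + 18) = 15/2.
[UPW] = ½·(0·(-9/4−(-3)) + 1·(-3−0) + 3·(0−(-9/4))) = ½·(0 − 3 + 27/4) = 15/8, so the ratio is (15/8)/(15/2) = 1/4.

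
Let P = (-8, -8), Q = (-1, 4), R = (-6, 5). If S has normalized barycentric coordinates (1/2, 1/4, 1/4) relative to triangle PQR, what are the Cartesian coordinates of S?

S = (1/2)·P + (1/4)·Q + (1/4)·R.
x-coordinate: (1/2)·(-8) + (1/4)·(-1) + (1/4)·(-6) = -23/4.
y-coordinate: (1/2)·(-8) + (1/4)·4 + (1/4)·5 = -7/4.

(-23/4, -7/4)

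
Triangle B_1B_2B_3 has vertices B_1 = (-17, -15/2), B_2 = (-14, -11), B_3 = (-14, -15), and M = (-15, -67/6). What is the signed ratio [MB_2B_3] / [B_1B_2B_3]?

[B_1B_2B_3] = ½·((-17)·(-11−(-15)) + (-14)·(-15−(-15/2)) + (-14)·(-15/2−(-11))) = ½·(-68 + 105 − 49) = -6.
[MB_2B_3] = ½·((-15)·(-11−(-15)) + (-14)·(-15−(-67/6)) + (-14)·(-67/6−(-11))) = ½·(-60 + 161/3 + 7/3) = -2, so the ratio is (-2)/(-6) = 1/3.

1/3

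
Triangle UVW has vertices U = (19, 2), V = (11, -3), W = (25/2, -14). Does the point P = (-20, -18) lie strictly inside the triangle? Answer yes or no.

no

Barycentric coordinates of P: (-727/191, 988/191, -70/191).
The three coordinates are negative, positive, negative; a point is interior exactly when all three are positive.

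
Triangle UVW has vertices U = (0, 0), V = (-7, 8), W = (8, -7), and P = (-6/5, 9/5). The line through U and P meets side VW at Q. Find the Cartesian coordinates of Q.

(-2, 3)

Barycentric coordinates of P with respect to UVW: (2/5, 2/5, 1/5).
On side VW the U-coordinate is zero; dropping P's U-weight 2/5 and renormalizing the remaining 2/5 : 1/5 gives weights 2/3, 1/3 on V, W.
Q = (2/3)·(-7, 8) + (1/3)·(8, -7) = (-2, 3).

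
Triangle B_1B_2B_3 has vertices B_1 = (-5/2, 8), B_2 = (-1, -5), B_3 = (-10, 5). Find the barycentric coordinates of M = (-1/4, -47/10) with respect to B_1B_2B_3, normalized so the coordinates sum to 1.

Signed area of the reference triangle: [B_1B_2B_3] = ½·((-5/2)·(-5−5) + (-1)·(5−8) + (-10)·(8−(-5))) = ½·(25 + 3 − 130) = -51.
[MB_2B_3] = ½·((-1/4)·(-5−5) + (-1)·(5−(-47/10)) + (-10)·(-47/10−(-5))) = ½·(5/2 − 97/10 − 3) = -51/10, so the B_1-coordinate is (-51/10)/(-51) = 1/10.
[B_1MB_3] = ½·((-5/2)·(-47/10−5) + (-1/4)·(5−8) + (-10)·(8−(-47/10))) = ½·(97/4 + 3/4 − 127) = -51, so the B_2-coordinate is 1.
[B_1B_2M] = ½·((-5/2)·(-5−(-47/10)) + (-1)·(-47/10−8) + (-1/4)·(8−(-5))) = ½·(3/4 + 127/10 − 13/4) = 51/10, so the B_3-coordinate is -1/10.

(1/10, 1, -1/10)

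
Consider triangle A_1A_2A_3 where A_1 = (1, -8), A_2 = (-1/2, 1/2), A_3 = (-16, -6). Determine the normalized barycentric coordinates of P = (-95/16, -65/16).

(1/4, 3/8, 3/8)

Signed area of the reference triangle: [A_1A_2A_3] = ½·(1·(1/2−(-6)) + (-1/2)·(-6−(-8)) + (-16)·(-8−(1/2))) = ½·(13/2 − 1 + 136) = 283/4.
[PA_2A_3] = ½·((-95/16)·(1/2−(-6)) + (-1/2)·(-6−(-65/16)) + (-16)·(-65/16−(1/2))) = ½·(-1235/32 + 31/32 + 73) = 283/16, so the A_1-coordinate is (283/16)/(283/4) = 1/4.
[A_1PA_3] = ½·(1·(-65/16−(-6)) + (-95/16)·(-6−(-8)) + (-16)·(-8−(-65/16))) = ½·(31/16 − 95/8 + 63) = 849/32, so the A_2-coordinate is 3/8.
[A_1A_2P] = ½·(1·(1/2−(-65/16)) + (-1/2)·(-65/16−(-8)) + (-95/16)·(-8−(1/2))) = ½·(73/16 − 63/32 + 1615/32) = 849/32, so the A_3-coordinate is 3/8.
Check: 1/4 + 3/8 + 3/8 = 1.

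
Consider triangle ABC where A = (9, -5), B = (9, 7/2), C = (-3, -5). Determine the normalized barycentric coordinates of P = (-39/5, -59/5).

Signed area of the reference triangle: [ABC] = ½·(9·(7/2−(-5)) + 9·(-5−(-5)) + (-3)·(-5−(7/2))) = ½·(153/2 + 0 + 51/2) = 51.
[PBC] = ½·((-39/5)·(7/2−(-5)) + 9·(-5−(-59/5)) + (-3)·(-59/5−(7/2))) = ½·(-663/10 + 306/5 + 459/10) = 102/5, so the A-coordinate is (102/5)/51 = 2/5.
[APC] = ½·(9·(-59/5−(-5)) + (-39/5)·(-5−(-5)) + (-3)·(-5−(-59/5))) = ½·(-306/5 + 0 − 102/5) = -204/5, so the B-coordinate is -4/5.
[ABP] = ½·(9·(7/2−(-59/5)) + 9·(-59/5−(-5)) + (-39/5)·(-5−(7/2))) = ½·(1377/10 − 306/5 + 663/10) = 357/5, so the C-coordinate is 7/5.

(2/5, -4/5, 7/5)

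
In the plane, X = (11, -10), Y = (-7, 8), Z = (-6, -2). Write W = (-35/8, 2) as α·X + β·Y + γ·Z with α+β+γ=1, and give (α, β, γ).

Signed area of the reference triangle: [XYZ] = ½·(11·(8−(-2)) + (-7)·(-2−(-10)) + (-6)·(-10−8)) = ½·(110 − 56 + 108) = 81.
[WYZ] = ½·((-35/8)·(8−(-2)) + (-7)·(-2−2) + (-6)·(2−8)) = ½·(-175/4 + 28 + 36) = 81/8, so the X-coordinate is (81/8)/81 = 1/8.
[XWZ] = ½·(11·(2−(-2)) + (-35/8)·(-2−(-10)) + (-6)·(-10−2)) = ½·(44 − 35 + 72) = 81/2, so the Y-coordinate is 1/2.
[XYW] = ½·(11·(8−2) + (-7)·(2−(-10)) + (-35/8)·(-10−8)) = ½·(66 − 84 + 315/4) = 243/8, so the Z-coordinate is 3/8.

(1/8, 1/2, 3/8)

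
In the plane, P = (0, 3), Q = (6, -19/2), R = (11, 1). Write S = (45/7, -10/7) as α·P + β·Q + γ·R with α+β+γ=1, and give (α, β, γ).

(2/7, 2/7, 3/7)

Signed area of the reference triangle: [PQR] = ½·(0·(-19/2−1) + 6·(1−3) + 11·(3−(-19/2))) = ½·(0 − 12 + 275/2) = 251/4.
[SQR] = ½·((45/7)·(-19/2−1) + 6·(1−(-10/7)) + 11·(-10/7−(-19/2))) = ½·(-135/2 + 102/7 + 1243/14) = 251/14, so the P-coordinate is (251/14)/(251/4) = 2/7.
[PSR] = ½·(0·(-10/7−1) + (45/7)·(1−3) + 11·(3−(-10/7))) = ½·(0 − 90/7 + 341/7) = 251/14, so the Q-coordinate is 2/7.
[PQS] = ½·(0·(-19/2−(-10/7)) + 6·(-10/7−3) + (45/7)·(3−(-19/2))) = ½·(0 − 186/7 + 1125/14) = 753/28, so the R-coordinate is 3/7.
Check: 2/7 + 2/7 + 3/7 = 1.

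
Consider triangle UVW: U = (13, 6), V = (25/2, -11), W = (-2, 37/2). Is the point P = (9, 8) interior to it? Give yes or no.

yes

Barycentric coordinates of P: (689/1045, 16/209, 276/1045).
The three coordinates are positive, positive, positive; a point is interior exactly when all three are positive.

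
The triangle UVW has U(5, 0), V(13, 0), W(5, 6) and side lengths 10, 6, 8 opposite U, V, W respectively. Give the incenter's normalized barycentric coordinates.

The incenter has barycentric coordinates proportional to the opposite side lengths: (10 : 6 : 8).
Normalizing by 10+6+8 = 24 gives (5/12, 1/4, 1/3).

(5/12, 1/4, 1/3)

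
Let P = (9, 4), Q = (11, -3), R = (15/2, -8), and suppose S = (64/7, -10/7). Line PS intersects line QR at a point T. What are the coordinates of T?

(37/4, -11/2)

Barycentric coordinates of S with respect to PQR: (3/7, 2/7, 2/7).
On side QR the P-coordinate is zero; dropping S's P-weight 3/7 and renormalizing the remaining 2/7 : 2/7 gives weights 1/2, 1/2 on Q, R.
T = (1/2)·(11, -3) + (1/2)·(15/2, -8) = (37/4, -11/2).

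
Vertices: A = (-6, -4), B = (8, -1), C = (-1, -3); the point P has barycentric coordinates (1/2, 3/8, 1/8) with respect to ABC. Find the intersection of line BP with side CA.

Line BP meets CA where the B-coordinate vanishes; zeroing P's B-weight and renormalizing leaves C, A-weights 1/8 : 1/2 → (1/5, 4/5).
So Q = (1/5)·C + (4/5)·A = (-5, -19/5).

(-5, -19/5)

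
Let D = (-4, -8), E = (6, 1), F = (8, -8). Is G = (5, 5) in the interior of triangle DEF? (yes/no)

Barycentric coordinates of G: (1/108, 13/9, -49/108).
The three coordinates are positive, positive, negative; a point is interior exactly when all three are positive.

no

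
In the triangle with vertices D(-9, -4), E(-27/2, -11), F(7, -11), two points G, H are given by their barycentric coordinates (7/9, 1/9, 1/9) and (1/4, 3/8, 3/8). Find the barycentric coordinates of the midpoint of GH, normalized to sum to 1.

Since both coordinate triples sum to 1, the midpoint's barycentrics are the componentwise average.
(7/9+1/4)/2 = 37/72; similarly 35/144 and 35/144.

(37/72, 35/144, 35/144)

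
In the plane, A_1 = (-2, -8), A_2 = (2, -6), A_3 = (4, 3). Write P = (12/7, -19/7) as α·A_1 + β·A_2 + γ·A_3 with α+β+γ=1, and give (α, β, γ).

Signed area of the reference triangle: [A_1A_2A_3] = ½·((-2)·(-6−3) + 2·(3−(-8)) + 4·(-8−(-6))) = ½·(18 + 22 − 8) = 16.
[PA_2A_3] = ½·((12/7)·(-6−3) + 2·(3−(-19/7)) + 4·(-19/7−(-6))) = ½·(-108/7 + 80/7 + 92/7) = 32/7, so the A_1-coordinate is (32/7)/16 = 2/7.
[A_1PA_3] = ½·((-2)·(-19/7−3) + (12/7)·(3−(-8)) + 4·(-8−(-19/7))) = ½·(80/7 + 132/7 − 148/7) = 32/7, so the A_2-coordinate is 2/7.
[A_1A_2P] = ½·((-2)·(-6−(-19/7)) + 2·(-19/7−(-8)) + (12/7)·(-8−(-6))) = ½·(46/7 + 74/7 − 24/7) = 48/7, so the A_3-coordinate is 3/7.

(2/7, 2/7, 3/7)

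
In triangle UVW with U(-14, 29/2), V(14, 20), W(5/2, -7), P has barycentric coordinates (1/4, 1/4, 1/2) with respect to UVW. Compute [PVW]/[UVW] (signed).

1/4

The signed ratio [PVW]/[UVW] equals the barycentric coordinate of P at vertex U, which is 1/4.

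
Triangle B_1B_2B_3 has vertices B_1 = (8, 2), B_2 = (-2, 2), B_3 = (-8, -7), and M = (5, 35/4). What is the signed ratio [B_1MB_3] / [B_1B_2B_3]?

3/2

[B_1B_2B_3] = ½·(8·(2−(-7)) + (-2)·(-7−2) + (-8)·(2−2)) = ½·(72 + 18 + 0) = 45.
[B_1MB_3] = ½·(8·(35/4−(-7)) + 5·(-7−2) + (-8)·(2−(35/4))) = ½·(126 − 45 + 54) = 135/2, so the ratio is (135/2)/45 = 3/2.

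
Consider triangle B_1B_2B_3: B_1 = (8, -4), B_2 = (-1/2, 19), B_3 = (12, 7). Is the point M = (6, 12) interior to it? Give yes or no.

yes

Barycentric coordinates of M: (19/371, 172/371, 180/371).
The three coordinates are positive, positive, positive; a point is interior exactly when all three are positive.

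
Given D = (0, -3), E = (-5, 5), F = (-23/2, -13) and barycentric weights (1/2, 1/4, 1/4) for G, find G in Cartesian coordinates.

(-33/8, -7/2)

G = (1/2)·D + (1/4)·E + (1/4)·F.
x-coordinate: (1/2)·0 + (1/4)·(-5) + (1/4)·(-23/2) = -33/8.
y-coordinate: (1/2)·(-3) + (1/4)·5 + (1/4)·(-13) = -7/2.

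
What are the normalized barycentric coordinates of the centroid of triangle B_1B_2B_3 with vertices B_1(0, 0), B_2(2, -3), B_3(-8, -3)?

(1/3, 1/3, 1/3)

The centroid is the average of the vertices, so each weight is 1/3.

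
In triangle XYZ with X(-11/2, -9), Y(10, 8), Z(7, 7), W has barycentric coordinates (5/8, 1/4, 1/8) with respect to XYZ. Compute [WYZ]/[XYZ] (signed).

The signed ratio [WYZ]/[XYZ] equals the barycentric coordinate of W at vertex X, which is 5/8.

5/8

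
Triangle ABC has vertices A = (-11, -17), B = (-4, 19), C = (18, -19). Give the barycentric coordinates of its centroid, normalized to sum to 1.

(1/3, 1/3, 1/3)

The centroid is the average of the vertices, so each weight is 1/3.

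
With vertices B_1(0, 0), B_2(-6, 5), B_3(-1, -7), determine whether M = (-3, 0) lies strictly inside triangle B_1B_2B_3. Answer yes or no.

yes

Barycentric coordinates of M: (11/47, 21/47, 15/47).
The three coordinates are positive, positive, positive; a point is interior exactly when all three are positive.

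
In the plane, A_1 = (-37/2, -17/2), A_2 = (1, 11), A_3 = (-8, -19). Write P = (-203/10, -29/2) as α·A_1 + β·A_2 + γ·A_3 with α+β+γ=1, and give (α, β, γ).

Signed area of the reference triangle: [A_1A_2A_3] = ½·((-37/2)·(11−(-19)) + 1·(-19−(-17/2)) + (-8)·(-17/2−11)) = ½·(-555 − 21/2 + 156) = -819/4.
[PA_2A_3] = ½·((-203/10)·(11−(-19)) + 1·(-19−(-29/2)) + (-8)·(-29/2−11)) = ½·(-609 − 9/2 + 204) = -819/4, so the A_1-coordinate is (-819/4)/(-819/4) = 1.
[A_1PA_3] = ½·((-37/2)·(-29/2−(-19)) + (-203/10)·(-19−(-17/2)) + (-8)·(-17/2−(-29/2))) = ½·(-333/4 + 4263/20 − 48) = 819/20, so the A_2-coordinate is -1/5.
[A_1A_2P] = ½·((-37/2)·(11−(-29/2)) + 1·(-29/2−(-17/2)) + (-203/10)·(-17/2−11)) = ½·(-1887/4 − 6 + 7917/20) = -819/20, so the A_3-coordinate is 1/5.

(1, -1/5, 1/5)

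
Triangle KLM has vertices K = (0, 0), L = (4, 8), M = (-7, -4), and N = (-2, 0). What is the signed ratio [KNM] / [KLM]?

[KLM] = ½·(0·(8−(-4)) + 4·(-4−0) + (-7)·(0−8)) = ½·(0 − 16 + 56) = 20.
[KNM] = ½·(0·(0−(-4)) + (-2)·(-4−0) + (-7)·(0−0)) = ½·(0 + 8 + 0) = 4, so the ratio is 4/20 = 1/5.

1/5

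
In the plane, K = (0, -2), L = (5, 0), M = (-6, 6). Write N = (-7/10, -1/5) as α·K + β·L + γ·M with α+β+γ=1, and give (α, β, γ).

(7/10, 1/10, 1/5)

Signed area of the reference triangle: [KLM] = ½·(0·(0−6) + 5·(6−(-2)) + (-6)·(-2−0)) = ½·(0 + 40 + 12) = 26.
[NLM] = ½·((-7/10)·(0−6) + 5·(6−(-1/5)) + (-6)·(-1/5−0)) = ½·(21/5 + 31 + 6/5) = 91/5, so the K-coordinate is (91/5)/26 = 7/10.
[KNM] = ½·(0·(-1/5−6) + (-7/10)·(6−(-2)) + (-6)·(-2−(-1/5))) = ½·(0 − 28/5 + 54/5) = 13/5, so the L-coordinate is 1/10.
[KLN] = ½·(0·(0−(-1/5)) + 5·(-1/5−(-2)) + (-7/10)·(-2−0)) = ½·(0 + 9 + 7/5) = 26/5, so the M-coordinate is 1/5.
Check: 7/10 + 1/10 + 1/5 = 1.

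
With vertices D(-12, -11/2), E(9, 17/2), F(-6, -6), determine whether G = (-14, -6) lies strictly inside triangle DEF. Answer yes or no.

no

Barycentric coordinates of G: (232/189, -8/189, -5/27).
The three coordinates are positive, negative, negative; a point is interior exactly when all three are positive.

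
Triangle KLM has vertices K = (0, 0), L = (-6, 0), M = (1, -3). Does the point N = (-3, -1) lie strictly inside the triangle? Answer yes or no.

yes

Barycentric coordinates of N: (1/9, 5/9, 1/3).
The three coordinates are positive, positive, positive; a point is interior exactly when all three are positive.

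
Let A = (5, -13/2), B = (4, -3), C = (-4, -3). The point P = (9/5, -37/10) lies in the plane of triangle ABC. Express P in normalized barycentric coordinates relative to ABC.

Signed area of the reference triangle: [ABC] = ½·(5·(-3−(-3)) + 4·(-3−(-13/2)) + (-4)·(-13/2−(-3))) = ½·(0 + 14 + 14) = 14.
[PBC] = ½·((9/5)·(-3−(-3)) + 4·(-3−(-37/10)) + (-4)·(-37/10−(-3))) = ½·(0 + 14/5 + 14/5) = 14/5, so the A-coordinate is (14/5)/14 = 1/5.
[APC] = ½·(5·(-37/10−(-3)) + (9/5)·(-3−(-13/2)) + (-4)·(-13/2−(-37/10))) = ½·(-7/2 + 63/10 + 56/5) = 7, so the B-coordinate is 1/2.
[ABP] = ½·(5·(-3−(-37/10)) + 4·(-37/10−(-13/2)) + (9/5)·(-13/2−(-3))) = ½·(7/2 + 56/5 − 63/10) = 21/5, so the C-coordinate is 3/10.
Check: 1/5 + 1/2 + 3/10 = 1.

(1/5, 1/2, 3/10)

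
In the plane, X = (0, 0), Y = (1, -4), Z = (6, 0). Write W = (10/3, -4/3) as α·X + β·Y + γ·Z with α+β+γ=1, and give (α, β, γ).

(1/6, 1/3, 1/2)

Signed area of the reference triangle: [XYZ] = ½·(0·(-4−0) + 1·(0−0) + 6·(0−(-4))) = ½·(0 + 0 + 24) = 12.
[WYZ] = ½·((10/3)·(-4−0) + 1·(0−(-4/3)) + 6·(-4/3−(-4))) = ½·(-40/3 + 4/3 + 16) = 2, so the X-coordinate is 2/12 = 1/6.
[XWZ] = ½·(0·(-4/3−0) + (10/3)·(0−0) + 6·(0−(-4/3))) = ½·(0 + 0 + 8) = 4, so the Y-coordinate is 1/3.
[XYW] = ½·(0·(-4−(-4/3)) + 1·(-4/3−0) + (10/3)·(0−(-4))) = ½·(0 − 4/3 + 40/3) = 6, so the Z-coordinate is 1/2.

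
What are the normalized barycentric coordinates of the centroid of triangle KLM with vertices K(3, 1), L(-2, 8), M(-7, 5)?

The centroid is the average of the vertices, so each weight is 1/3.

(1/3, 1/3, 1/3)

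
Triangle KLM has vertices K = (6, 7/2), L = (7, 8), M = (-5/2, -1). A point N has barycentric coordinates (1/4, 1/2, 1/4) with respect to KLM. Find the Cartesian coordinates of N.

(35/8, 37/8)

N = (1/4)·K + (1/2)·L + (1/4)·M.
x-coordinate: (1/4)·6 + (1/2)·7 + (1/4)·(-5/2) = 35/8.
y-coordinate: (1/4)·(7/2) + (1/2)·8 + (1/4)·(-1) = 37/8.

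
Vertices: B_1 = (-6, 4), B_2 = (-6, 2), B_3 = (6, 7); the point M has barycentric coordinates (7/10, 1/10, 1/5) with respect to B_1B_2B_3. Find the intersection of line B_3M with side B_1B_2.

(-6, 15/4)

Line B_3M meets B_1B_2 where the B_3-coordinate vanishes; zeroing M's B_3-weight and renormalizing leaves B_1, B_2-weights 7/10 : 1/10 → (7/8, 1/8).
So N = (7/8)·B_1 + (1/8)·B_2 = (-6, 15/4).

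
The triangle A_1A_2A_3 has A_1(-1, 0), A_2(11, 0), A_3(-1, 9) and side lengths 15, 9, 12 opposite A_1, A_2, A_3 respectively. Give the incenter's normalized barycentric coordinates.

(5/12, 1/4, 1/3)

The incenter has barycentric coordinates proportional to the opposite side lengths: (15 : 9 : 12).
Normalizing by 15+9+12 = 36 gives (5/12, 1/4, 1/3).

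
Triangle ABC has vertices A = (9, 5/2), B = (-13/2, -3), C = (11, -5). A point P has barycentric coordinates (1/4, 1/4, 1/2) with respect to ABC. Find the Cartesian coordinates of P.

(49/8, -21/8)

P = (1/4)·A + (1/4)·B + (1/2)·C.
x-coordinate: (1/4)·9 + (1/4)·(-13/2) + (1/2)·11 = 49/8.
y-coordinate: (1/4)·(5/2) + (1/4)·(-3) + (1/2)·(-5) = -21/8.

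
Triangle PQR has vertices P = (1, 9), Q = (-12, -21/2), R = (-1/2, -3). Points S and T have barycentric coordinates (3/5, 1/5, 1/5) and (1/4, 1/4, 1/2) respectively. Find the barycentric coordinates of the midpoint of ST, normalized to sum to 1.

Since both coordinate triples sum to 1, the midpoint's barycentrics are the componentwise average.
(3/5+1/4)/2 = 17/40; similarly 9/40 and 7/20.

(17/40, 9/40, 7/20)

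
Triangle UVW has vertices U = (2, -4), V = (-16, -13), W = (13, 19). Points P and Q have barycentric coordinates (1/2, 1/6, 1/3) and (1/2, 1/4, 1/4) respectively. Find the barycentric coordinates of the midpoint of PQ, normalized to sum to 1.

(1/2, 5/24, 7/24)

Since both coordinate triples sum to 1, the midpoint's barycentrics are the componentwise average.
(1/2+1/2)/2 = 1/2; similarly 5/24 and 7/24.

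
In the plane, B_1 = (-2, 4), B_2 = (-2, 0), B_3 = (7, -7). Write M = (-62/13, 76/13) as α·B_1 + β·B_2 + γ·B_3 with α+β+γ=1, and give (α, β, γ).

(12/13, 5/13, -4/13)

Signed area of the reference triangle: [B_1B_2B_3] = ½·((-2)·(0−(-7)) + (-2)·(-7−4) + 7·(4−0)) = ½·(-14 + 22 + 28) = 18.
[MB_2B_3] = ½·((-62/13)·(0−(-7)) + (-2)·(-7−(76/13)) + 7·(76/13−0)) = ½·(-434/13 + 334/13 + 532/13) = 216/13, so the B_1-coordinate is (216/13)/18 = 12/13.
[B_1MB_3] = ½·((-2)·(76/13−(-7)) + (-62/13)·(-7−4) + 7·(4−(76/13))) = ½·(-334/13 + 682/13 − 168/13) = 90/13, so the B_2-coordinate is 5/13.
[B_1B_2M] = ½·((-2)·(0−(76/13)) + (-2)·(76/13−4) + (-62/13)·(4−0)) = ½·(152/13 − 48/13 − 248/13) = -72/13, so the B_3-coordinate is -4/13.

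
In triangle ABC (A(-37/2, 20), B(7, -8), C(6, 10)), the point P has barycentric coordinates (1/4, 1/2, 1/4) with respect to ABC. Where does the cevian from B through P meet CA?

(-25/4, 15)

Line BP meets CA where the B-coordinate vanishes; zeroing P's B-weight and renormalizing leaves C, A-weights 1/4 : 1/4 → (1/2, 1/2).
So Q = (1/2)·C + (1/2)·A = (-25/4, 15).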